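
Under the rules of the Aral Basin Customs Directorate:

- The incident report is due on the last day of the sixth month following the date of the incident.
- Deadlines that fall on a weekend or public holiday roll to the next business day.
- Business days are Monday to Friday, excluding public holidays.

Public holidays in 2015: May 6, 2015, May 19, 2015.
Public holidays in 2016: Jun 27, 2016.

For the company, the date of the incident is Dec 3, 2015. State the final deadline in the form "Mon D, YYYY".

Jun 30, 2016

The sixth month after Dec 3, 2015 is June 2016, whose last day is Jun 30, 2016.
Jun 30, 2016 is a Thursday and not a listed holiday, so it stands.
The final due date is Jun 30, 2016.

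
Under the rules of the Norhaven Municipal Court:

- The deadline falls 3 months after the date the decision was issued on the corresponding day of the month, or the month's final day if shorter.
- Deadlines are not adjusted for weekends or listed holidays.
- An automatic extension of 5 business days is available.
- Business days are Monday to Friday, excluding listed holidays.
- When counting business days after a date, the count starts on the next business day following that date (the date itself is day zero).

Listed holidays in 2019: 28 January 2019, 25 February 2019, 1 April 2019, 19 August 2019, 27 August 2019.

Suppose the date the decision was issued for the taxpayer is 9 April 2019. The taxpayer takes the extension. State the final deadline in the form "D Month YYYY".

3 months from 9 April 2019 is 9 July 2019.
9 July 2019 falls on a Tuesday. The rules make no weekend/holiday allowance, so it remains 9 July 2019.
Counting 5 further business days from 9 July 2019 reaches 16 July 2019.
No adjustment is made for weekends or holidays, so 16 July 2019 stands.
So the filing is due 16 July 2019.

16 July 2019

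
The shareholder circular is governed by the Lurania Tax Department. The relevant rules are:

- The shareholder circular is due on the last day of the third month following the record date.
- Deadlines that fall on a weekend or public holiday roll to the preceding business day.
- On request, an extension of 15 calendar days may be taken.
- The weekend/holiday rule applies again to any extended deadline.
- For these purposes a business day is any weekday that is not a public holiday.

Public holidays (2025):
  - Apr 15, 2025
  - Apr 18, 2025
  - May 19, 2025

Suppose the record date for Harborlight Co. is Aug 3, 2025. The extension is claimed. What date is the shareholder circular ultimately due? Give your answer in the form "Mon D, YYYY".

3 months after Aug 3, 2025 falls in November 2025; the last day of that month is Nov 30, 2025.
Nov 30, 2025 falls on a Sunday. Rolling to the preceding business day gives Nov 28, 2025, a Friday.
Applying the 15-calendar-day extension: Nov 28, 2025 + 15 days = Dec 13, 2025.
Dec 13, 2025 is a Saturday; the preceding business day is Dec 12, 2025 (Friday).
The final due date is Dec 12, 2025.

Dec 12, 2025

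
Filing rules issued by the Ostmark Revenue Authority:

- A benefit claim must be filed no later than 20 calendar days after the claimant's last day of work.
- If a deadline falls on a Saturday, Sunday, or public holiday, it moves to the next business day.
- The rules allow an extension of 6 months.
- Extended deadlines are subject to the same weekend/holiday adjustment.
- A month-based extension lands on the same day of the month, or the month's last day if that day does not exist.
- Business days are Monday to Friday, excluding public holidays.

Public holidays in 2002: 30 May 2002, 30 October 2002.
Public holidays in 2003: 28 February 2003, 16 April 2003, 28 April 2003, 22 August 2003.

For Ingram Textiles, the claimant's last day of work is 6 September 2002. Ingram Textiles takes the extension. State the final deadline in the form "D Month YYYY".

26 March 2003

Adding 20 calendar days to 6 September 2002 gives 26 September 2002.
26 September 2002 is a Thursday and not a listed holiday, so it stands.
Add 6 months to 26 September 2002: 26 March 2003.
26 March 2003 is a Wednesday and not a listed holiday, so it stands.
So the filing is due 26 March 2003.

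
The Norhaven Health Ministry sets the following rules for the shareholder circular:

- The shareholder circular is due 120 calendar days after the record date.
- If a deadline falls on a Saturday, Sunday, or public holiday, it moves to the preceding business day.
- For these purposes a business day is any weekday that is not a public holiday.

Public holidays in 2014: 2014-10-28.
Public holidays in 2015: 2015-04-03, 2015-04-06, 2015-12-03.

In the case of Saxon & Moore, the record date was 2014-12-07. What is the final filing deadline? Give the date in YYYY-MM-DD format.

From 2014-12-07, 120 calendar days later is 2015-04-06.
2015-04-06 is a listed holiday; the preceding business day is 2015-04-02 (Thursday).
The final due date is 2015-04-02.

2015-04-02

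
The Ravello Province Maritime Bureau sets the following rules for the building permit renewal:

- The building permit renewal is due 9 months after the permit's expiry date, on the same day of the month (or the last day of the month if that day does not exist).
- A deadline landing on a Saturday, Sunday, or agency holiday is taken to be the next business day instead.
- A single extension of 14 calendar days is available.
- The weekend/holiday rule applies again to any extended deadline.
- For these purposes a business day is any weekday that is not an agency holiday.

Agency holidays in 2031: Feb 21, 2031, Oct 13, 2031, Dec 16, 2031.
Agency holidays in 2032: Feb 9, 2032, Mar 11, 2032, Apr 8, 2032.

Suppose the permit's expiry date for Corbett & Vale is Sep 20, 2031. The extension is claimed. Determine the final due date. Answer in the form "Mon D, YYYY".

Moving 9 months forward from Sep 20, 2031 on the corresponding day gives Jun 20, 2032.
Jun 20, 2032 is a Sunday, so it moves to the next business day, Jun 21, 2032 (Monday).
Applying the 14-calendar-day extension: Jun 21, 2032 + 14 days = Jul 5, 2032.
Jul 5, 2032 falls on a Monday, which is a business day, so no adjustment is needed.
Deadline: Jul 5, 2032.

Jul 5, 2032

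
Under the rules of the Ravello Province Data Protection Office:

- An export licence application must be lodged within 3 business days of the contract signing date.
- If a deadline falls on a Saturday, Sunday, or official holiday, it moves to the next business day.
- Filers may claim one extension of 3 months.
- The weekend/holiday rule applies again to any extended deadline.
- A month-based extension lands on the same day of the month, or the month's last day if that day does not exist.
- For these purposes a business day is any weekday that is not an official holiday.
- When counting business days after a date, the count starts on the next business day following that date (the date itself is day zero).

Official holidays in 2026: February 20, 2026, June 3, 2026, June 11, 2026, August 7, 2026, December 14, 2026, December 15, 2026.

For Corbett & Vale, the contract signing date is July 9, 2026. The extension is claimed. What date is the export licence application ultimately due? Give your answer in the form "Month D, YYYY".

Starting the day after July 9, 2026 and counting 3 business days lands on July 14, 2026.
July 14, 2026 (Tuesday) is already a business day.
The 3 months extension carries July 14, 2026 to October 14, 2026.
Since October 14, 2026 is a Wednesday and not a holiday, the date is unchanged.
So the filing is due October 14, 2026.

October 14, 2026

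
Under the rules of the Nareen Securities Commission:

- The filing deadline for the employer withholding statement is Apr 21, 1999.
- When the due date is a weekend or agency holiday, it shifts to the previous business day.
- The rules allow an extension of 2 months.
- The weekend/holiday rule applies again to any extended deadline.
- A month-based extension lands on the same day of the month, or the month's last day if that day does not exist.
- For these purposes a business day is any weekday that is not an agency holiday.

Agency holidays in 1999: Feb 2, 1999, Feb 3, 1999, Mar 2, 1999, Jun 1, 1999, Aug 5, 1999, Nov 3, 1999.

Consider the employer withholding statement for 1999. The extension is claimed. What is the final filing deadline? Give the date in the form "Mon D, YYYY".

The stated deadline is Apr 21, 1999.
Apr 21, 1999 falls on a Wednesday, which is a business day, so no adjustment is needed.
Add 2 months to Apr 21, 1999: Jun 21, 1999.
Jun 21, 1999 falls on a Monday, which is a business day, so no adjustment is needed.
So the filing is due Jun 21, 1999.

Jun 21, 1999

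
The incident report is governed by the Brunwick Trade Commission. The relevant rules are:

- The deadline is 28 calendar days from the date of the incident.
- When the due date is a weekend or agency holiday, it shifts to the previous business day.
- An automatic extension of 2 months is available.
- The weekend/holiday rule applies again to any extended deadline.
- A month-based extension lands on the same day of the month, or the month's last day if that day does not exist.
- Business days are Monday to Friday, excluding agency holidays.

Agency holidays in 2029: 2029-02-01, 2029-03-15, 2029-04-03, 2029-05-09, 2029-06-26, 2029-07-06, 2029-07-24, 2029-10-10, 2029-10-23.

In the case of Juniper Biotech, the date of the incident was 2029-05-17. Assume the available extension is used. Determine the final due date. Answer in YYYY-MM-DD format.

28 calendar days after 2029-05-17 is 2029-06-14.
2029-06-14 (Thursday) is already a business day.
Add 2 months to 2029-06-14: 2029-08-14.
2029-08-14 (Tuesday) is already a business day.
Final deadline: 2029-08-14.

2029-08-14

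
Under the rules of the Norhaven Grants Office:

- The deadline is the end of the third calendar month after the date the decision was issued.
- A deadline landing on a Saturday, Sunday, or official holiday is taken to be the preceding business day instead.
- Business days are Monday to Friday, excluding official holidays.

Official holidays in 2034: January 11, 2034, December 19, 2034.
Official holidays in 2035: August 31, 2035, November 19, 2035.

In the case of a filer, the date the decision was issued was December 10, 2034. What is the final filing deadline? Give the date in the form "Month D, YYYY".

March 30, 2035

3 months after December 10, 2034 falls in March 2035; the last day of that month is March 31, 2035.
March 31, 2035 is a Saturday; the preceding business day is March 30, 2035 (Friday).
Final deadline: March 30, 2035.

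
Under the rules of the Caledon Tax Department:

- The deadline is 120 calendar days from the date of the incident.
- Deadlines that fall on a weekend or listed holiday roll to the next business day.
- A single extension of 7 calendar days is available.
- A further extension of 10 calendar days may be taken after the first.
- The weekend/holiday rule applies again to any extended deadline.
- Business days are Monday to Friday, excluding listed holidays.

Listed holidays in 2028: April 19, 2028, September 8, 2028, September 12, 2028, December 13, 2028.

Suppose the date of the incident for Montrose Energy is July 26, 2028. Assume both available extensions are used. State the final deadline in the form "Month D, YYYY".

December 11, 2028

From July 26, 2028, 120 calendar days later is November 23, 2028.
Since November 23, 2028 is a Thursday and not a holiday, the date is unchanged.
The 7-calendar-day extension moves the deadline from November 23, 2028 to November 30, 2028.
November 30, 2028 (Thursday) is already a business day.
Applying the 10-calendar-day extension: November 30, 2028 + 10 days = December 10, 2028.
Because December 10, 2028 is a Sunday, the deadline becomes December 11, 2028 (Monday).
The final due date is December 11, 2028.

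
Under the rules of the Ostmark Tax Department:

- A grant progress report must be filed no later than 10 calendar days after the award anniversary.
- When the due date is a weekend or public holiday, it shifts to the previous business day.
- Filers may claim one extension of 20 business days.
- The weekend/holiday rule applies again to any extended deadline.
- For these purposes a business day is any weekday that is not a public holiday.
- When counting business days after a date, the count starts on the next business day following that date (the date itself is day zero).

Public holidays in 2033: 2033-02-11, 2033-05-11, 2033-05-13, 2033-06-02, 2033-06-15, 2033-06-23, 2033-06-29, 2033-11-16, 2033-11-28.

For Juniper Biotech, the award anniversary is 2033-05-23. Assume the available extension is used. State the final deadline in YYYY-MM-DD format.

From 2033-05-23, 10 calendar days later is 2033-06-02.
2033-06-02 falls on a listed holiday. Rolling to the preceding business day gives 2033-06-01, a Wednesday.
Counting 20 further business days from 2033-06-01 reaches 2033-07-05.
2033-07-05 is a Tuesday and not a listed holiday, so it stands.
Final deadline: 2033-07-05.

2033-07-05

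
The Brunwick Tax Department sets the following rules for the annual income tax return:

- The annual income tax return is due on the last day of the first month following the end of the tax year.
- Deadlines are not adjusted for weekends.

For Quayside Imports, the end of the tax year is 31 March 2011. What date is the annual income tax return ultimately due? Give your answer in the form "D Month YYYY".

30 April 2011

1 month after 31 March 2011 falls in April 2011; the last day of that month is 30 April 2011.
30 April 2011 falls on a Saturday. The rules make no weekend/holiday allowance, so it remains 30 April 2011.
The final due date is 30 April 2011.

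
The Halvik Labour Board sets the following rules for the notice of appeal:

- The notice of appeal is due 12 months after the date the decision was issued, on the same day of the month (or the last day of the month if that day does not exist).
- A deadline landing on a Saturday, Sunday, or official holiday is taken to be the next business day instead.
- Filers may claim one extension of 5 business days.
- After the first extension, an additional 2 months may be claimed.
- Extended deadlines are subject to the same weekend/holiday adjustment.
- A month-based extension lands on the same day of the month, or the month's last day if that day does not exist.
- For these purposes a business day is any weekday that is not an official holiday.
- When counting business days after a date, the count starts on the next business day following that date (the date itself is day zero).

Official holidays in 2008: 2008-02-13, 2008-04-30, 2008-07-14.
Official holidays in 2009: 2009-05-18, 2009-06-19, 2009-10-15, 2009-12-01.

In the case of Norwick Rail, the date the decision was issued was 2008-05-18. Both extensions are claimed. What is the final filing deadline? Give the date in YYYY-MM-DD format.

12 months from 2008-05-18 is 2009-05-18.
Because 2009-05-18 is a listed holiday, the deadline becomes 2009-05-19 (Tuesday).
The 5-business-day extension runs from 2009-05-19 to 2009-05-26.
2009-05-26 (Tuesday) is already a business day.
Applying the 2 months extension: 2 months after 2009-05-26 is 2009-07-26.
2009-07-26 is a Sunday; the next business day is 2009-07-27 (Monday).
So the filing is due 2009-07-27.

2009-07-27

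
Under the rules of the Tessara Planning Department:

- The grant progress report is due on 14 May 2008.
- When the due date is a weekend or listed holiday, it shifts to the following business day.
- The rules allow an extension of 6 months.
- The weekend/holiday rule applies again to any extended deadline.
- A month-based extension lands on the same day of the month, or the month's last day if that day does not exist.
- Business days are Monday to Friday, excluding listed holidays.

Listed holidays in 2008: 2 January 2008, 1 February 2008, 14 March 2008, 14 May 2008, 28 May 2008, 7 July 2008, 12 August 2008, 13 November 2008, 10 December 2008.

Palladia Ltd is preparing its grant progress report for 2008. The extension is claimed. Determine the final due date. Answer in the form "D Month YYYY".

17 November 2008

The statutory due date is 14 May 2008.
14 May 2008 is a listed holiday; the next business day is 15 May 2008 (Thursday).
The 6 months extension carries 15 May 2008 to 15 November 2008.
15 November 2008 is a Saturday, so it moves to the next business day, 17 November 2008 (Monday).
So the filing is due 17 November 2008.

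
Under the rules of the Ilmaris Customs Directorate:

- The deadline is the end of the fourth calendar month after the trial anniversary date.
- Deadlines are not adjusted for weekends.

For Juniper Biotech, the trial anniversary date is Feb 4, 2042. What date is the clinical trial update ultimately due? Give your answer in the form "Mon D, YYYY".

The fourth month after Feb 4, 2042 is June 2042, whose last day is Jun 30, 2042.
Jun 30, 2042 falls on a Monday. The rules make no weekend/holiday allowance, so it remains Jun 30, 2042.
So the filing is due Jun 30, 2042.

Jun 30, 2042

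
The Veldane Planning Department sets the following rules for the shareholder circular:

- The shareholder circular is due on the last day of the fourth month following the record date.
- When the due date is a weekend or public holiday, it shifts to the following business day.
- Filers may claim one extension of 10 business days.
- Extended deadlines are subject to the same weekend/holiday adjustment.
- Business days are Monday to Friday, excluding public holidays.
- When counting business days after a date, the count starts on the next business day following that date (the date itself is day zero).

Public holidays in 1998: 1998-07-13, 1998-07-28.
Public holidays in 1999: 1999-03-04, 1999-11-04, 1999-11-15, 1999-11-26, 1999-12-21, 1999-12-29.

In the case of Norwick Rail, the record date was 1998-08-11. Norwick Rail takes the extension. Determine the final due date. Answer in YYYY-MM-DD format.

The fourth month after 1998-08-11 is December 1998, whose last day is 1998-12-31.
1998-12-31 is a Thursday and not a listed holiday, so it stands.
Counting 10 further business days from 1998-12-31 reaches 1999-01-14.
Since 1999-01-14 is a Thursday and not a holiday, the date is unchanged.
The final due date is 1999-01-14.

1999-01-14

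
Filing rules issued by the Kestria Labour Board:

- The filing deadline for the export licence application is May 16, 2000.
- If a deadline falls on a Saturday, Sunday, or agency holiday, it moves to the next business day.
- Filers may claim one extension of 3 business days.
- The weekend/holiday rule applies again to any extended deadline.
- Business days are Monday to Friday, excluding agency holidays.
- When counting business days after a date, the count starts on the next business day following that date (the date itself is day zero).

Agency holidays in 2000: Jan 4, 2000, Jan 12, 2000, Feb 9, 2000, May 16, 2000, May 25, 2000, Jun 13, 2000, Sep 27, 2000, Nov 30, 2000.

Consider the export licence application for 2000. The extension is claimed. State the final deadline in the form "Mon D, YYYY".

May 22, 2000

The statutory due date is May 16, 2000.
Because May 16, 2000 is a listed holiday, the deadline becomes May 17, 2000 (Wednesday).
Applying the 3-business-day extension: 3 business days after May 17, 2000 is May 22, 2000.
May 22, 2000 (Monday) is already a business day.
So the filing is due May 22, 2000.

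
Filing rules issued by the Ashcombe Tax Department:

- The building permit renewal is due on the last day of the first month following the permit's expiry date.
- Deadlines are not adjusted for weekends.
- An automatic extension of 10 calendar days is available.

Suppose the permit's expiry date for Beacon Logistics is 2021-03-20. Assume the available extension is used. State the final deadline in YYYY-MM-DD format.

2021-05-10

1 month after 2021-03-20 is April 2021; that month ends on 2021-04-30.
2021-04-30 falls on a Friday. The rules make no weekend/holiday allowance, so it remains 2021-04-30.
Applying the 10-calendar-day extension: 2021-04-30 + 10 days = 2021-05-10.
No adjustment is made for weekends or holidays, so 2021-05-10 stands.
Deadline: 2021-05-10.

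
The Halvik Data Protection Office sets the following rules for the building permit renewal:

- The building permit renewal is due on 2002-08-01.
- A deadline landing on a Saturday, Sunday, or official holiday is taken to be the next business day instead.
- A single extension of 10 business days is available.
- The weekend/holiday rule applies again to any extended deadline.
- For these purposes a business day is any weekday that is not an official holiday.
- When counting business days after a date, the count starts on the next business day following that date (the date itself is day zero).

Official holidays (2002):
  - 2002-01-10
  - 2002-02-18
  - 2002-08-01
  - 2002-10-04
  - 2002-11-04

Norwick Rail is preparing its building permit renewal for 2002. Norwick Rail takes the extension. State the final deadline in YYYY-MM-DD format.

2002-08-16

The stated deadline is 2002-08-01.
2002-08-01 is a listed holiday; the next business day is 2002-08-02 (Friday).
Applying the 10-business-day extension: 10 business days after 2002-08-02 is 2002-08-16.
2002-08-16 (Friday) is already a business day.
Final deadline: 2002-08-16.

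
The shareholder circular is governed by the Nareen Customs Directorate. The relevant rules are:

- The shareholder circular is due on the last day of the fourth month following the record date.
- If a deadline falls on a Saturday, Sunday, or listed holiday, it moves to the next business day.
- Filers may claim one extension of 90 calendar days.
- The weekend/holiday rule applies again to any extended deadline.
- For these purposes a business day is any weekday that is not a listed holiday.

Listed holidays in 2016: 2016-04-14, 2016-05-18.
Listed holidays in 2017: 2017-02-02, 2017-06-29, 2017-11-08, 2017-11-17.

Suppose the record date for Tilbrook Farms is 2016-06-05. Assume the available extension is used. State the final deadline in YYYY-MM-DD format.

2017-01-30

4 months after 2016-06-05 is October 2016; that month ends on 2016-10-31.
2016-10-31 falls on a Monday, which is a business day, so no adjustment is needed.
Add the 90 calendar-day extension to 2016-10-31: 2017-01-29.
Because 2017-01-29 is a Sunday, the deadline becomes 2017-01-30 (Monday).
Deadline: 2017-01-30.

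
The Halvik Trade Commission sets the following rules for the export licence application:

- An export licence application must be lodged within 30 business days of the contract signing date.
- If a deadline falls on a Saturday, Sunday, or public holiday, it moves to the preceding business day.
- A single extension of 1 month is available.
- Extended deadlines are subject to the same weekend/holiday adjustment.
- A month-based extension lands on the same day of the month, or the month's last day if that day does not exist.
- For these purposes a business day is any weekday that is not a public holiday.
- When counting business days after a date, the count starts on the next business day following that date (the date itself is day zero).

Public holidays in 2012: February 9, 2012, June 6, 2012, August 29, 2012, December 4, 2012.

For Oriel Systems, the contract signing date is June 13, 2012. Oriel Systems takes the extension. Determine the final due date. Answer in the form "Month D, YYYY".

August 24, 2012

30 business days after June 13, 2012, excluding weekends and holidays, is July 25, 2012.
Since July 25, 2012 is a Wednesday and not a holiday, the date is unchanged.
Applying the 1 month extension: 1 month after July 25, 2012 is August 25, 2012.
August 25, 2012 falls on a Saturday. Rolling to the preceding business day gives August 24, 2012, a Friday.
The final due date is August 24, 2012.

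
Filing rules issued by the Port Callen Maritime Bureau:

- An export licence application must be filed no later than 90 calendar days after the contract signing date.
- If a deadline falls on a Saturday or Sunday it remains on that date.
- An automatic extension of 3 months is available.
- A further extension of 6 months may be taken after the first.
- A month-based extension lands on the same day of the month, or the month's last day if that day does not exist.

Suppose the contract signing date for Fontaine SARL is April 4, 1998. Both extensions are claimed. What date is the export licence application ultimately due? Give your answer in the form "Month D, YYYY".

April 3, 1999

From April 4, 1998, 90 calendar days later is July 3, 1998.
July 3, 1998 is a Friday; no weekend or holiday adjustment applies.
Applying the 3 months extension: 3 months after July 3, 1998 is October 3, 1998.
October 3, 1998 is a Saturday; no weekend or holiday adjustment applies.
Add 6 months to October 3, 1998: April 3, 1999.
No adjustment is made for weekends or holidays, so April 3, 1999 stands.
So the filing is due April 3, 1999.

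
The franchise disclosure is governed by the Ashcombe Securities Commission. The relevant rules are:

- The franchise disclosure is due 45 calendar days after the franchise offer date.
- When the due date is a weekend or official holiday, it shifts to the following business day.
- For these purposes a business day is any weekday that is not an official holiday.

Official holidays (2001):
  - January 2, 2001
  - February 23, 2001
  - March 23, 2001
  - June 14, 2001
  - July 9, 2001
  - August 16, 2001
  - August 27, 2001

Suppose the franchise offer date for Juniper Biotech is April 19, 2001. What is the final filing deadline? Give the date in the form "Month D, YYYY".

June 4, 2001

From April 19, 2001, 45 calendar days later is June 3, 2001.
June 3, 2001 is a Sunday; the next business day is June 4, 2001 (Monday).
So the filing is due June 4, 2001.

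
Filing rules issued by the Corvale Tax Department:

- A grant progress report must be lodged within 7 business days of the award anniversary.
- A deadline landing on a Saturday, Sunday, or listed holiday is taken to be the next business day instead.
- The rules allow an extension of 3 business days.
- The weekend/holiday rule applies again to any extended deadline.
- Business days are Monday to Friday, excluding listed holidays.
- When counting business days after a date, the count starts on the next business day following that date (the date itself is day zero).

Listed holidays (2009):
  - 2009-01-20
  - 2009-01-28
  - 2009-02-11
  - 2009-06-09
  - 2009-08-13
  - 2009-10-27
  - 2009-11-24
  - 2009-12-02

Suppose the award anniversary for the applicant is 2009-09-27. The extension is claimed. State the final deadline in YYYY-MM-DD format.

Starting the day after 2009-09-27 and counting 7 business days lands on 2009-10-06.
Since 2009-10-06 is a Tuesday and not a holiday, the date is unchanged.
Counting 3 further business days from 2009-10-06 reaches 2009-10-09.
2009-10-09 falls on a Friday, which is a business day, so no adjustment is needed.
Final deadline: 2009-10-09.

2009-10-09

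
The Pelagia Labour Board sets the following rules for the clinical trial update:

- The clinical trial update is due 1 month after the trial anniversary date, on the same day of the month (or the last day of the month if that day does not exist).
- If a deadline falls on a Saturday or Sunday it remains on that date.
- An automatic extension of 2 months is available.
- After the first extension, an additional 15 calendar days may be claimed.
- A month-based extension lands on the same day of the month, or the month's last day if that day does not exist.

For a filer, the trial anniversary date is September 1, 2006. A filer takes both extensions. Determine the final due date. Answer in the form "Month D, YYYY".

1 month from September 1, 2006 is October 1, 2006.
October 1, 2006 is a Sunday; no weekend or holiday adjustment applies.
The 2 months extension carries October 1, 2006 to December 1, 2006.
December 1, 2006 falls on a Friday. The rules make no weekend/holiday allowance, so it remains December 1, 2006.
The 15-calendar-day extension moves the deadline from December 1, 2006 to December 16, 2006.
No adjustment is made for weekends or holidays, so December 16, 2006 stands.
So the filing is due December 16, 2006.

December 16, 2006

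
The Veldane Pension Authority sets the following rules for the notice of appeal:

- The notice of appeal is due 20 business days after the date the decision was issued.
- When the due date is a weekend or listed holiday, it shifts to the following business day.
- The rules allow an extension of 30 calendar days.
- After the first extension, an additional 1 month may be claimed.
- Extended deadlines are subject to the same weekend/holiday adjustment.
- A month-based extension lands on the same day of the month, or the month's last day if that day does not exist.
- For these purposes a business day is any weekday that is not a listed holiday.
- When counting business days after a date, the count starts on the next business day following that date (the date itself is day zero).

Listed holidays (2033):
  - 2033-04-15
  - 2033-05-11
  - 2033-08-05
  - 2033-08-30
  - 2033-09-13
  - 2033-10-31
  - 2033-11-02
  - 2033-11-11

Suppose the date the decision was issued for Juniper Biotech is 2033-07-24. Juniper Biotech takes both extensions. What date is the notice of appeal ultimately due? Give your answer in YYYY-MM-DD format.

Counting 20 business days after 2033-07-24 (skipping weekends and listed holidays) reaches 2033-08-22.
2033-08-22 (Monday) is already a business day.
Add the 30 calendar-day extension to 2033-08-22: 2033-09-21.
2033-09-21 (Wednesday) is already a business day.
Applying the 1 month extension: 1 month after 2033-09-21 is 2033-10-21.
Since 2033-10-21 is a Friday and not a holiday, the date is unchanged.
Deadline: 2033-10-21.

2033-10-21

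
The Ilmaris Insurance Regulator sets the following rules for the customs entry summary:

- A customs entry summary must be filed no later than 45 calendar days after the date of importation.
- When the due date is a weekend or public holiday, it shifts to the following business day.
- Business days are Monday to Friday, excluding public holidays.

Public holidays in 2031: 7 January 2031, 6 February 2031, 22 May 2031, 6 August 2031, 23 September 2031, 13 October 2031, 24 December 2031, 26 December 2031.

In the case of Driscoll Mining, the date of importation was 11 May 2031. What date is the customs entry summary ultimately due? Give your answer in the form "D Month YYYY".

Trigger date 11 May 2031 + 45 calendar days = 25 June 2031.
25 June 2031 (Wednesday) is already a business day.
Final deadline: 25 June 2031.

25 June 2031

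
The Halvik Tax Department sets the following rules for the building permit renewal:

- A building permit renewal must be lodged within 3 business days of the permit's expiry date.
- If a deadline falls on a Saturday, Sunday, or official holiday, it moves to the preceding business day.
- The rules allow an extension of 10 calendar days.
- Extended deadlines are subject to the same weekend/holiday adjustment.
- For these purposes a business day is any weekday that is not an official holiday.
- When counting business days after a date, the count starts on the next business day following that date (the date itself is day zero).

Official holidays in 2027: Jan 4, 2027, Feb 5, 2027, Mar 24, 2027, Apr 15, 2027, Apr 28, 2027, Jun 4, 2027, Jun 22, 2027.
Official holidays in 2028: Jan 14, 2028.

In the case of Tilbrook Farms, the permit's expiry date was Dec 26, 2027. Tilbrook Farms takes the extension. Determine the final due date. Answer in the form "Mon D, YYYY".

Jan 7, 2028

Starting the day after Dec 26, 2027 and counting 3 business days lands on Dec 29, 2027.
Dec 29, 2027 falls on a Wednesday, which is a business day, so no adjustment is needed.
With the 10-day extension, Dec 29, 2027 becomes Jan 8, 2028.
Jan 8, 2028 is a Saturday; the preceding business day is Jan 7, 2028 (Friday).
Final deadline: Jan 7, 2028.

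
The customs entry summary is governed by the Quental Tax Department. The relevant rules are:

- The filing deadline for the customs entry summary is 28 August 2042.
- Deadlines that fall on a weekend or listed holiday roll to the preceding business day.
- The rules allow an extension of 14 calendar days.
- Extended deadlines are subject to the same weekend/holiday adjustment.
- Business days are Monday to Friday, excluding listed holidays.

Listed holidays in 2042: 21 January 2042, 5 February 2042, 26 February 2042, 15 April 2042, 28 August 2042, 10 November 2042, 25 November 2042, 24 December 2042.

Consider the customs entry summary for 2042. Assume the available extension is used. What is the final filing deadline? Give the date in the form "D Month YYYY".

The statutory due date is 28 August 2042.
Because 28 August 2042 is a listed holiday, the deadline becomes 27 August 2042 (Wednesday).
With the 14-day extension, 27 August 2042 becomes 10 September 2042.
10 September 2042 is a Wednesday and not a listed holiday, so it stands.
Final deadline: 10 September 2042.

10 September 2042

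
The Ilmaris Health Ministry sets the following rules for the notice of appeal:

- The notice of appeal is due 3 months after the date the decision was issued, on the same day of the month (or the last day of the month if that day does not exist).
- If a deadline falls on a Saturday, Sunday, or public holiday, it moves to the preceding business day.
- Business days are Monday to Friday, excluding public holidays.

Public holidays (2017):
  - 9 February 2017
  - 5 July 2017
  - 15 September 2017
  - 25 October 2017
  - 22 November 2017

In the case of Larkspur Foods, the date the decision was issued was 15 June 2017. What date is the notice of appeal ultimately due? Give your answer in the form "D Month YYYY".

3 months from 15 June 2017 is 15 September 2017.
15 September 2017 falls on a listed holiday. Rolling to the preceding business day gives 14 September 2017, a Thursday.
Deadline: 14 September 2017.

14 September 2017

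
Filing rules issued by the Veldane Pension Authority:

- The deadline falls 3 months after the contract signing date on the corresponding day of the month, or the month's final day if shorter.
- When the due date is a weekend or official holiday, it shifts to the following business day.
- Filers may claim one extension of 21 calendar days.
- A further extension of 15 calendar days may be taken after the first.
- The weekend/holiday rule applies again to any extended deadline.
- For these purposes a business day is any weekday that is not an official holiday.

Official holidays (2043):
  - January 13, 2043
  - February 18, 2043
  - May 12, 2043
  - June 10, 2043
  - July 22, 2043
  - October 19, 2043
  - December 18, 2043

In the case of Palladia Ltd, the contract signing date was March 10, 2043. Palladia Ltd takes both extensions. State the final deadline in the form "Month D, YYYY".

July 17, 2043

Moving 3 months forward from March 10, 2043 on the corresponding day gives June 10, 2043.
Because June 10, 2043 is a listed holiday, the deadline becomes June 11, 2043 (Thursday).
The 21-calendar-day extension moves the deadline from June 11, 2043 to July 2, 2043.
July 2, 2043 (Thursday) is already a business day.
With the 15-day extension, July 2, 2043 becomes July 17, 2043.
Since July 17, 2043 is a Friday and not a holiday, the date is unchanged.
So the filing is due July 17, 2043.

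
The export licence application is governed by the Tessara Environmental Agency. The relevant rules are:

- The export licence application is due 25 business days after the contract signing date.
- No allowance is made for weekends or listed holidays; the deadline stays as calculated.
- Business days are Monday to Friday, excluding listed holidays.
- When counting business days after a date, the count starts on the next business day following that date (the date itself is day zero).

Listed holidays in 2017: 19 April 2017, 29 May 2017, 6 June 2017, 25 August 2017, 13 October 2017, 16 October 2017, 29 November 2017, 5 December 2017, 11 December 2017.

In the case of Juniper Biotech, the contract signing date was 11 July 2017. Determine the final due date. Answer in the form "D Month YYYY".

25 business days after 11 July 2017, excluding weekends and holidays, is 15 August 2017.
15 August 2017 is a Tuesday; no weekend or holiday adjustment applies.
The final due date is 15 August 2017.

15 August 2017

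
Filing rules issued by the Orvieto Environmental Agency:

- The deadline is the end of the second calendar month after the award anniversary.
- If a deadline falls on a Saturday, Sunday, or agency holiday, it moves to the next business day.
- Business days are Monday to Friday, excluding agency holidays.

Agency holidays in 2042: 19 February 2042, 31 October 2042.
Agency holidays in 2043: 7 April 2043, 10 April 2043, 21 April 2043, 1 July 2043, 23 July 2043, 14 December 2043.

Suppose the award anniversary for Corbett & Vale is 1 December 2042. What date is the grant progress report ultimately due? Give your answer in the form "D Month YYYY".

2 March 2043

The second month after 1 December 2042 is February 2043, whose last day is 28 February 2043.
28 February 2043 is a Saturday; the next business day is 2 March 2043 (Monday).
Final deadline: 2 March 2043.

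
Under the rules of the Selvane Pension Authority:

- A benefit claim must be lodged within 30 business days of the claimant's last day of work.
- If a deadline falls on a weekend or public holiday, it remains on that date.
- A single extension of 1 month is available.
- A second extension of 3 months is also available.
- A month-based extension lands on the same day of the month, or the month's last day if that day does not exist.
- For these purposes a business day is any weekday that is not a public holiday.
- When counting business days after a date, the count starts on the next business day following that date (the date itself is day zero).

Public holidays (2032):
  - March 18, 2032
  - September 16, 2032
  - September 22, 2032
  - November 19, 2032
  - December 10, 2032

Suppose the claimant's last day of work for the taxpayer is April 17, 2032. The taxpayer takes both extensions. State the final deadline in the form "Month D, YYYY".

30 business days after April 17, 2032, excluding weekends and holidays, is May 28, 2032.
No adjustment is made for weekends or holidays, so May 28, 2032 stands.
The 1 month extension carries May 28, 2032 to June 28, 2032.
No adjustment is made for weekends or holidays, so June 28, 2032 stands.
Applying the 3 months extension: 3 months after June 28, 2032 is September 28, 2032.
September 28, 2032 is a Tuesday; no weekend or holiday adjustment applies.
Final deadline: September 28, 2032.

September 28, 2032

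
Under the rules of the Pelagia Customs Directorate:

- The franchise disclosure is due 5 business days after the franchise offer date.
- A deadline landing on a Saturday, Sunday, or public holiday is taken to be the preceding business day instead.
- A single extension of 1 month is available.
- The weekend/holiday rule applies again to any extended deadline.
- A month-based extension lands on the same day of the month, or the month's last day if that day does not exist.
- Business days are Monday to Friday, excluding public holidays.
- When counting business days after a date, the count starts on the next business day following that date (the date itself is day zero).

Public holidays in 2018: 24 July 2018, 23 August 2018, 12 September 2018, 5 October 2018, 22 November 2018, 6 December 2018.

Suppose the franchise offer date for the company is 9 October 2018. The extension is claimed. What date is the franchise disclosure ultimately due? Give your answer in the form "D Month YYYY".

5 business days after 9 October 2018, excluding weekends and holidays, is 16 October 2018.
16 October 2018 (Tuesday) is already a business day.
Applying the 1 month extension: 1 month after 16 October 2018 is 16 November 2018.
16 November 2018 is a Friday and not a listed holiday, so it stands.
Final deadline: 16 November 2018.

16 November 2018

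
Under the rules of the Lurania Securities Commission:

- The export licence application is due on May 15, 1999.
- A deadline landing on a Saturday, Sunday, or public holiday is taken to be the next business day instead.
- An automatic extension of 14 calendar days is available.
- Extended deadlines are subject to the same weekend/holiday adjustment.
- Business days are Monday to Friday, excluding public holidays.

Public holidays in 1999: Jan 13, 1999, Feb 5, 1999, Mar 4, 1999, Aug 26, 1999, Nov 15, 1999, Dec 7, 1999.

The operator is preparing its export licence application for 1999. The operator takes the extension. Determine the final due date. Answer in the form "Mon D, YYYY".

Start from the fixed due date, May 15, 1999.
May 15, 1999 falls on a Saturday. Rolling to the next business day gives May 17, 1999, a Monday.
The 14-calendar-day extension moves the deadline from May 17, 1999 to May 31, 1999.
May 31, 1999 is a Monday and not a listed holiday, so it stands.
Final deadline: May 31, 1999.

May 31, 1999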